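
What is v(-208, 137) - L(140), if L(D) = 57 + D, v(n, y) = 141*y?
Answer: 19120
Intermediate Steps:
v(-208, 137) - L(140) = 141*137 - (57 + 140) = 19317 - 1*197 = 19317 - 197 = 19120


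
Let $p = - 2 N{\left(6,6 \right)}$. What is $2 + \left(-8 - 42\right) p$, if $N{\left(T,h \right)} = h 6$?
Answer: $3602$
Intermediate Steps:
$N{\left(T,h \right)} = 6 h$
$p = -72$ ($p = - 2 \cdot 6 \cdot 6 = \left(-2\right) 36 = -72$)
$2 + \left(-8 - 42\right) p = 2 + \left(-8 - 42\right) \left(-72\right) = 2 - -3600 = 2 + 3600 = 3602$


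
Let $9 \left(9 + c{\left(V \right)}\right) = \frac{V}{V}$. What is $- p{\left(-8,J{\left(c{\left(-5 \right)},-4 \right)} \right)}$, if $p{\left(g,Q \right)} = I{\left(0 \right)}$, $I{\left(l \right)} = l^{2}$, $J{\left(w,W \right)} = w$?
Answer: $0$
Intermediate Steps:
$c{\left(V \right)} = - \frac{80}{9}$ ($c{\left(V \right)} = -9 + \frac{V \frac{1}{V}}{9} = -9 + \frac{1}{9} \cdot 1 = -9 + \frac{1}{9} = - \frac{80}{9}$)
$p{\left(g,Q \right)} = 0$ ($p{\left(g,Q \right)} = 0^{2} = 0$)
$- p{\left(-8,J{\left(c{\left(-5 \right)},-4 \right)} \right)} = \left(-1\right) 0 = 0$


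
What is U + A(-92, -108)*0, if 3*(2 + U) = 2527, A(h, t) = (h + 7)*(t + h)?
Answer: 2521/3 ≈ 840.33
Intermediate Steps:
A(h, t) = (7 + h)*(h + t)
U = 2521/3 (U = -2 + (1/3)*2527 = -2 + 2527/3 = 2521/3 ≈ 840.33)
U + A(-92, -108)*0 = 2521/3 + ((-92)**2 + 7*(-92) + 7*(-108) - 92*(-108))*0 = 2521/3 + (8464 - 644 - 756 + 9936)*0 = 2521/3 + 17000*0 = 2521/3 + 0 = 2521/3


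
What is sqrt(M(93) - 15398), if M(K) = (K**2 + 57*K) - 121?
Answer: I*sqrt(1569) ≈ 39.611*I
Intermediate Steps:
M(K) = -121 + K**2 + 57*K
sqrt(M(93) - 15398) = sqrt((-121 + 93**2 + 57*93) - 15398) = sqrt((-121 + 8649 + 5301) - 15398) = sqrt(13829 - 15398) = sqrt(-1569) = I*sqrt(1569)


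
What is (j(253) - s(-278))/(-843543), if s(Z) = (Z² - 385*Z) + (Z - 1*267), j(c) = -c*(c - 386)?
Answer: 16680/93727 ≈ 0.17796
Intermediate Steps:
j(c) = -c*(-386 + c)
s(Z) = -267 + Z² - 384*Z (s(Z) = (Z² - 385*Z) + (Z - 267) = (Z² - 385*Z) + (-267 + Z) = -267 + Z² - 384*Z)
(j(253) - s(-278))/(-843543) = (253*(386 - 1*253) - (-267 + (-278)² - 384*(-278)))/(-843543) = (253*(386 - 253) - (-267 + 77284 + 106752))*(-1/843543) = (253*133 - 1*183769)*(-1/843543) = (33649 - 183769)*(-1/843543) = -150120*(-1/843543) = 16680/93727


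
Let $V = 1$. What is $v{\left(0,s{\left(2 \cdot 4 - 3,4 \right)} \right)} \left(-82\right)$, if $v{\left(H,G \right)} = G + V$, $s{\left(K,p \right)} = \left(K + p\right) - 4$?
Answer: $-492$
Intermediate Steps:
$s{\left(K,p \right)} = -4 + K + p$
$v{\left(H,G \right)} = 1 + G$ ($v{\left(H,G \right)} = G + 1 = 1 + G$)
$v{\left(0,s{\left(2 \cdot 4 - 3,4 \right)} \right)} \left(-82\right) = \left(1 + \left(-4 + \left(2 \cdot 4 - 3\right) + 4\right)\right) \left(-82\right) = \left(1 + \left(-4 + \left(8 - 3\right) + 4\right)\right) \left(-82\right) = \left(1 + \left(-4 + 5 + 4\right)\right) \left(-82\right) = \left(1 + 5\right) \left(-82\right) = 6 \left(-82\right) = -492$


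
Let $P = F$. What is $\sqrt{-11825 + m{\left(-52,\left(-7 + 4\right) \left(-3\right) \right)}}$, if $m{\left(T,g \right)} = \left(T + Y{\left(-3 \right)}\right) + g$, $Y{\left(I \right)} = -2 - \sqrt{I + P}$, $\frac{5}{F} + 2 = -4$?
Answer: $\frac{\sqrt{-427320 - 6 i \sqrt{138}}}{6} \approx 0.0089853 - 108.95 i$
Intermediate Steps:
$F = - \frac{5}{6}$ ($F = \frac{5}{-2 - 4} = \frac{5}{-6} = 5 \left(- \frac{1}{6}\right) = - \frac{5}{6} \approx -0.83333$)
$P = - \frac{5}{6} \approx -0.83333$
$Y{\left(I \right)} = -2 - \sqrt{- \frac{5}{6} + I}$ ($Y{\left(I \right)} = -2 - \sqrt{I - \frac{5}{6}} = -2 - \sqrt{- \frac{5}{6} + I}$)
$m{\left(T,g \right)} = -2 + T + g - \frac{i \sqrt{138}}{6}$ ($m{\left(T,g \right)} = \left(T - \left(2 + \frac{\sqrt{-30 + 36 \left(-3\right)}}{6}\right)\right) + g = \left(T - \left(2 + \frac{\sqrt{-30 - 108}}{6}\right)\right) + g = \left(T - \left(2 + \frac{\sqrt{-138}}{6}\right)\right) + g = \left(T - \left(2 + \frac{i \sqrt{138}}{6}\right)\right) + g = \left(-2 + T - \frac{i \sqrt{138}}{6}\right) + g = -2 + T + g - \frac{i \sqrt{138}}{6}$)
$\sqrt{-11825 + m{\left(-52,\left(-7 + 4\right) \left(-3\right) \right)}} = \sqrt{-11825 - \left(54 - \left(-7 + 4\right) \left(-3\right) + \frac{i \sqrt{138}}{6}\right)} = \sqrt{-11825 - \left(45 + \frac{i \sqrt{138}}{6}\right)} = \sqrt{-11870 - \frac{i \sqrt{138}}{6}}$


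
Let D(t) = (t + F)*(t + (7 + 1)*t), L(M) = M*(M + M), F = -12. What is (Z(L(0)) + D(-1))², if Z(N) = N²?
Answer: 13689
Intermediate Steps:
L(M) = 2*M² (L(M) = M*(2*M) = 2*M²)
D(t) = 9*t*(-12 + t) (D(t) = (t - 12)*(t + (7 + 1)*t) = (-12 + t)*(t + 8*t) = (-12 + t)*(9*t) = 9*t*(-12 + t))
(Z(L(0)) + D(-1))² = ((2*0²)² + 9*(-1)*(-12 - 1))² = ((2*0)² + 9*(-1)*(-13))² = (0² + 117)² = (0 + 117)² = 117² = 13689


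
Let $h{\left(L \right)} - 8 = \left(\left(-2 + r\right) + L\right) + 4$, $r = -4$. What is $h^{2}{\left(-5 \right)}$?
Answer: $1$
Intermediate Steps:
$h{\left(L \right)} = 6 + L$ ($h{\left(L \right)} = 8 + \left(\left(\left(-2 - 4\right) + L\right) + 4\right) = 8 + \left(\left(-6 + L\right) + 4\right) = 8 + \left(-2 + L\right) = 6 + L$)
$h^{2}{\left(-5 \right)} = \left(6 - 5\right)^{2} = 1^{2} = 1$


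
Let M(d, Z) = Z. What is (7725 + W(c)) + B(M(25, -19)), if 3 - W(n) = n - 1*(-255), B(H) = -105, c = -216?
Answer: 7584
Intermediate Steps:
W(n) = -252 - n (W(n) = 3 - (n - 1*(-255)) = 3 - (n + 255) = 3 - (255 + n) = 3 + (-255 - n) = -252 - n)
(7725 + W(c)) + B(M(25, -19)) = (7725 + (-252 - 1*(-216))) - 105 = (7725 + (-252 + 216)) - 105 = (7725 - 36) - 105 = 7689 - 105 = 7584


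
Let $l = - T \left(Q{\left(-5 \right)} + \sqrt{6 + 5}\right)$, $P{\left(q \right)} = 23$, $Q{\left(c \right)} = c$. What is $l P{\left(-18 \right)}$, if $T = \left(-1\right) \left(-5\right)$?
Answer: $575 - 115 \sqrt{11} \approx 193.59$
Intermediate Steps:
$T = 5$
$l = 25 - 5 \sqrt{11}$ ($l = - 5 \left(-5 + \sqrt{6 + 5}\right) = - 5 \left(-5 + \sqrt{11}\right) = - (-25 + 5 \sqrt{11}) = 25 - 5 \sqrt{11} \approx 8.4169$)
$l P{\left(-18 \right)} = \left(25 - 5 \sqrt{11}\right) 23 = 575 - 115 \sqrt{11}$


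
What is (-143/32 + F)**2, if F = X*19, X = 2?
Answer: 1151329/1024 ≈ 1124.3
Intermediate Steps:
F = 38 (F = 2*19 = 38)
(-143/32 + F)**2 = (-143/32 + 38)**2 = (1073/32)**2 = 1151329/1024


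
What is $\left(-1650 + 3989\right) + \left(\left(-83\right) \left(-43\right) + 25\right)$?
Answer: $5933$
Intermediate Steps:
$\left(-1650 + 3989\right) + \left(\left(-83\right) \left(-43\right) + 25\right) = 2339 + \left(3569 + 25\right) = 2339 + 3594 = 5933$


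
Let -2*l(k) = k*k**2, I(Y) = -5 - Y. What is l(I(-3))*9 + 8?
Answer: 44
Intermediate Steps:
l(k) = -k**3/2 (l(k) = -k*k**2/2 = -k**3/2)
l(I(-3))*9 + 8 = -(-5 - 1*(-3))**3/2*9 + 8 = -(-5 + 3)**3/2*9 + 8 = -1/2*(-2)**3*9 + 8 = -1/2*(-8)*9 + 8 = 4*9 + 8 = 36 + 8 = 44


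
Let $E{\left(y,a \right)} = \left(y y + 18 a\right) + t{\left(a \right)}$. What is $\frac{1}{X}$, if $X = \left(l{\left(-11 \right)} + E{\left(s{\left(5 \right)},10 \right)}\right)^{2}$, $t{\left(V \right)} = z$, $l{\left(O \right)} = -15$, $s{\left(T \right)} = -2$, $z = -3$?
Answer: $\frac{1}{27556} \approx 3.629 \cdot 10^{-5}$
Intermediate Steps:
$t{\left(V \right)} = -3$
$E{\left(y,a \right)} = -3 + y^{2} + 18 a$ ($E{\left(y,a \right)} = \left(y y + 18 a\right) - 3 = \left(y^{2} + 18 a\right) - 3 = -3 + y^{2} + 18 a$)
$X = 27556$ ($X = \left(-15 + \left(-3 + \left(-2\right)^{2} + 18 \cdot 10\right)\right)^{2} = \left(-15 + \left(-3 + 4 + 180\right)\right)^{2} = \left(-15 + 181\right)^{2} = 166^{2} = 27556$)
$\frac{1}{X} = \frac{1}{27556}$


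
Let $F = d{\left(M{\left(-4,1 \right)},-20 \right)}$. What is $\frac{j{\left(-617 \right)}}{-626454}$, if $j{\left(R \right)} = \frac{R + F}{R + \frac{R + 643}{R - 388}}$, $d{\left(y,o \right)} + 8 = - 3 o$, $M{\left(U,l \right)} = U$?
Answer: $- \frac{189275}{129490338798} \approx -1.4617 \cdot 10^{-6}$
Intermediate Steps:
$d{\left(y,o \right)} = -8 - 3 o$
$F = 52$ ($F = -8 - -60 = -8 + 60 = 52$)
$j{\left(R \right)} = \frac{52 + R}{R + \frac{643 + R}{-388 + R}}$ ($j{\left(R \right)} = \frac{R + 52}{R + \frac{R + 643}{R - 388}} = \frac{52 + R}{R + \frac{643 + R}{-388 + R}}$)
$\frac{j{\left(-617 \right)}}{-626454} = \frac{\frac{1}{643 + \left(-617\right)^{2} - -238779} \left(-20176 + \left(-617\right)^{2} - -207312\right)}{-626454} = \frac{-20176 + 380689 + 207312}{643 + 380689 + 238779} \left(- \frac{1}{626454}\right) = \frac{1}{620111} \cdot 567825 \left(- \frac{1}{626454}\right) = \frac{567825}{620111} \left(- \frac{1}{626454}\right) = - \frac{189275}{129490338798}$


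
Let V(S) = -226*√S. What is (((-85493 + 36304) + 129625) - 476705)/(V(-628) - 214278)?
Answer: 42455864391/22973568506 - 44778397*I*√157/11486784253 ≈ 1.848 - 0.048845*I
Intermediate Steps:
(((-85493 + 36304) + 129625) - 476705)/(V(-628) - 214278) = (((-85493 + 36304) + 129625) - 476705)/(-452*I*√157 - 214278) = ((-49189 + 129625) - 476705)/(-452*I*√157 - 214278) = (80436 - 476705)/(-452*I*√157 - 214278) = -396269/(-214278 - 452*I*√157)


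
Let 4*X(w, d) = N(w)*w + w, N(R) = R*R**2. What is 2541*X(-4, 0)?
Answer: 160083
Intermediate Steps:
N(R) = R**3
X(w, d) = w/4 + w**4/4 (X(w, d) = (w**3*w + w)/4 = (w**4 + w)/4 = (w + w**4)/4 = w/4 + w**4/4)
2541*X(-4, 0) = 2541*((1/4)*(-4)*(1 + (-4)**3)) = 2541*((1/4)*(-4)*(1 - 64)) = 2541*((1/4)*(-4)*(-63)) = 2541*63 = 160083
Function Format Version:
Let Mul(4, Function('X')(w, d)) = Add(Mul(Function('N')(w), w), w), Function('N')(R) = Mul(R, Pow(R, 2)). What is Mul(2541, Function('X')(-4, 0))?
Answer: 160083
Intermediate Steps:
Function('N')(R) = Pow(R, 3)
Function('X')(w, d) = Add(Mul(Rational(1, 4), w), Mul(Rational(1, 4), Pow(w, 4))) (Function('X')(w, d) = Mul(Rational(1, 4), Add(Mul(Pow(w, 3), w), w)) = Mul(Rational(1, 4), Add(Pow(w, 4), w)) = Mul(Rational(1, 4), Add(w, Pow(w, 4))) = Add(Mul(Rational(1, 4), w), Mul(Rational(1, 4), Pow(w, 4))))
Mul(2541, Function('X')(-4, 0)) = Mul(2541, Mul(Rational(1, 4), -4, Add(1, Pow(-4, 3)))) = Mul(2541, Mul(Rational(1, 4), -4, Add(1, -64))) = Mul(2541, Mul(Rational(1, 4), -4, -63)) = Mul(2541, 63) = 160083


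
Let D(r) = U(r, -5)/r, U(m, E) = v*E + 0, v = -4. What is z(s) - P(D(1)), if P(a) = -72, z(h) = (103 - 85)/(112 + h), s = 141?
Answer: 18234/253 ≈ 72.071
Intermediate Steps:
U(m, E) = -4*E (U(m, E) = -4*E + 0 = -4*E)
z(h) = 18/(112 + h)
D(r) = 20/r (D(r) = (-4*(-5))/r = 20/r)
z(s) - P(D(1)) = 18/(112 + 141) - 1*(-72) = 18/253 + 72 = 18234/253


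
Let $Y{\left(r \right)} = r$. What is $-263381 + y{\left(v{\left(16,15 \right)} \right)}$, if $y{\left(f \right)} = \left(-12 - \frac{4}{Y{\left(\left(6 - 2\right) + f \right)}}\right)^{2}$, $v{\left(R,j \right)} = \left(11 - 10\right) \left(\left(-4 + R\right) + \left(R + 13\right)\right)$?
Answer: $- \frac{533050589}{2025} \approx -2.6324 \cdot 10^{5}$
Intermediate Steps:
$v{\left(R,j \right)} = 9 + 2 R$ ($v{\left(R,j \right)} = 1 \left(\left(-4 + R\right) + \left(13 + R\right)\right) = 1 \left(9 + 2 R\right) = 9 + 2 R$)
$y{\left(f \right)} = \left(-12 - \frac{4}{4 + f}\right)^{2}$ ($y{\left(f \right)} = \left(-12 - \frac{4}{\left(6 - 2\right) + f}\right)^{2} = \left(-12 - \frac{4}{4 + f}\right)^{2}$)
$-263381 + y{\left(v{\left(16,15 \right)} \right)} = -263381 + \frac{16 \left(13 + 3 \left(9 + 2 \cdot 16\right)\right)^{2}}{\left(4 + \left(9 + 2 \cdot 16\right)\right)^{2}} = -263381 + \frac{16 \left(13 + 3 \left(9 + 32\right)\right)^{2}}{\left(4 + \left(9 + 32\right)\right)^{2}} = -263381 + \frac{16 \left(13 + 3 \cdot 41\right)^{2}}{\left(4 + 41\right)^{2}} = -263381 + \frac{16 \left(13 + 123\right)^{2}}{2025} = -263381 + 16 \cdot \frac{1}{2025} \cdot 136^{2} = -263381 + 16 \cdot \frac{1}{2025} \cdot 18496 = -263381 + \frac{295936}{2025} = - \frac{533050589}{2025}$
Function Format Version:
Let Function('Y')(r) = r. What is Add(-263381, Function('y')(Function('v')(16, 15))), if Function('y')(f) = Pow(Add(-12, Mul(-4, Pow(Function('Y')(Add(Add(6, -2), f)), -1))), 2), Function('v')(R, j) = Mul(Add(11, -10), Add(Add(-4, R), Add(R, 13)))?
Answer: Rational(-533050589, 2025) ≈ -2.6324e+5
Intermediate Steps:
Function('v')(R, j) = Add(9, Mul(2, R)) (Function('v')(R, j) = Mul(1, Add(Add(-4, R), Add(13, R))) = Mul(1, Add(9, Mul(2, R))) = Add(9, Mul(2, R)))
Function('y')(f) = Pow(Add(-12, Mul(-4, Pow(Add(4, f), -1))), 2) (Function('y')(f) = Pow(Add(-12, Mul(-4, Pow(Add(Add(6, -2), f), -1))), 2) = Pow(Add(-12, Mul(-4, Pow(Add(4, f), -1))), 2))
Add(-263381, Function('y')(Function('v')(16, 15))) = Add(-263381, Mul(16, Pow(Add(4, Add(9, Mul(2, 16))), -2), Pow(Add(13, Mul(3, Add(9, Mul(2, 16)))), 2))) = Add(-263381, Mul(16, Pow(Add(4, Add(9, 32)), -2), Pow(Add(13, Mul(3, Add(9, 32))), 2))) = Add(-263381, Mul(16, Pow(Add(4, 41), -2), Pow(Add(13, Mul(3, 41)), 2))) = Add(-263381, Mul(16, Pow(45, -2), Pow(Add(13, 123), 2))) = Add(-263381, Mul(16, Rational(1, 2025), Pow(136, 2))) = Add(-263381, Mul(16, Rational(1, 2025), 18496)) = Add(-263381, Rational(295936, 2025)) = Rational(-533050589, 2025)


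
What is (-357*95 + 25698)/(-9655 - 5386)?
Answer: 8217/15041 ≈ 0.54631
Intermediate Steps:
(-357*95 + 25698)/(-9655 - 5386) = (-33915 + 25698)/(-15041) = -8217*(-1/15041) = 8217/15041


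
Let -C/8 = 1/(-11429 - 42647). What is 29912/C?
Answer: 202190164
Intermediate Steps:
C = 2/13519 (C = -8/(-11429 - 42647) = -8/(-54076) = -8*(-1/54076) = 2/13519 ≈ 0.00014794)
29912/C = 29912/(2/13519) = 29912*(13519/2) = 202190164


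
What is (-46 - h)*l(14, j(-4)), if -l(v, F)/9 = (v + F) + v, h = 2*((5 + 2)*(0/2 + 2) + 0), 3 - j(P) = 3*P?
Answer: 28638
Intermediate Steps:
j(P) = 3 - 3*P
h = 28 (h = 2*(7*(0*(½) + 2) + 0) = 2*(7*(0 + 2) + 0) = 2*(7*2 + 0) = 2*(14 + 0) = 2*14 = 28)
l(v, F) = -18*v - 9*F (l(v, F) = -9*((v + F) + v) = -9*((F + v) + v) = -9*(F + 2*v) = -18*v - 9*F)
(-46 - h)*l(14, j(-4)) = (-46 - 1*28)*(-18*14 - 9*(3 - 3*(-4))) = (-46 - 28)*(-252 - 9*(3 + 12)) = -74*(-252 - 9*15) = -74*(-252 - 135) = -74*(-387) = 28638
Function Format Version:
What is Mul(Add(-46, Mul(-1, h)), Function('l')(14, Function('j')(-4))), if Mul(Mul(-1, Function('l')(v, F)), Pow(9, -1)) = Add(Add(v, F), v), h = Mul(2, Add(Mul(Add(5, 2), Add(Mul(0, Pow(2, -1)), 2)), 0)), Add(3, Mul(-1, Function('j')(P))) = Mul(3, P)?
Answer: 28638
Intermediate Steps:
Function('j')(P) = Add(3, Mul(-3, P)) (Function('j')(P) = Add(3, Mul(-1, Mul(3, P))) = Add(3, Mul(-3, P)))
h = 28 (h = Mul(2, Add(Mul(7, Add(Mul(0, Rational(1, 2)), 2)), 0)) = Mul(2, Add(Mul(7, Add(0, 2)), 0)) = Mul(2, Add(Mul(7, 2), 0)) = Mul(2, Add(14, 0)) = Mul(2, 14) = 28)
Function('l')(v, F) = Add(Mul(-18, v), Mul(-9, F)) (Function('l')(v, F) = Mul(-9, Add(Add(v, F), v)) = Mul(-9, Add(Add(F, v), v)) = Mul(-9, Add(F, Mul(2, v))) = Add(Mul(-18, v), Mul(-9, F)))
Mul(Add(-46, Mul(-1, h)), Function('l')(14, Function('j')(-4))) = Mul(Add(-46, Mul(-1, 28)), Add(Mul(-18, 14), Mul(-9, Add(3, Mul(-3, -4))))) = Mul(Add(-46, -28), Add(-252, Mul(-9, Add(3, 12)))) = Mul(-74, Add(-252, Mul(-9, 15))) = Mul(-74, Add(-252, -135)) = Mul(-74, -387) = 28638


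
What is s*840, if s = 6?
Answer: 5040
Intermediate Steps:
s*840 = 6*840 = 5040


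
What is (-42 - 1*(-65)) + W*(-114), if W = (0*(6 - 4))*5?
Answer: 23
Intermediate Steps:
W = 0 (W = (0*2)*5 = 0*5 = 0)
(-42 - 1*(-65)) + W*(-114) = (-42 - 1*(-65)) + 0*(-114) = (-42 + 65) + 0 = 23 + 0 = 23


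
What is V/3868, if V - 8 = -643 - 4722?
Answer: -5357/3868 ≈ -1.3850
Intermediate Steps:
V = -5357 (V = 8 + (-643 - 4722) = 8 - 5365 = -5357)
V/3868 = -5357/3868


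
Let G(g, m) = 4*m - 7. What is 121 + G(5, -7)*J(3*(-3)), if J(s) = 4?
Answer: -19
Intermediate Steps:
G(g, m) = -7 + 4*m
121 + G(5, -7)*J(3*(-3)) = 121 + (-7 + 4*(-7))*4 = 121 + (-7 - 28)*4 = 121 - 35*4 = 121 - 140 = -19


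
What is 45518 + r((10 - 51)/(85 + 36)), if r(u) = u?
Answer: 5507637/121 ≈ 45518.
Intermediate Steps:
45518 + r((10 - 51)/(85 + 36)) = 45518 + (10 - 51)/(85 + 36) = 45518 - 41/121 = 5507637/121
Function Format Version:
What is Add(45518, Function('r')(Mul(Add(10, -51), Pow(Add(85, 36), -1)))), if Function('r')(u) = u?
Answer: Rational(5507637, 121) ≈ 45518.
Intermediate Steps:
Add(45518, Function('r')(Mul(Add(10, -51), Pow(Add(85, 36), -1)))) = Add(45518, Mul(Add(10, -51), Pow(Add(85, 36), -1))) = Add(45518, Mul(-41, Pow(121, -1))) = Add(45518, Mul(-41, Rational(1, 121))) = Add(45518, Rational(-41, 121)) = Rational(5507637, 121)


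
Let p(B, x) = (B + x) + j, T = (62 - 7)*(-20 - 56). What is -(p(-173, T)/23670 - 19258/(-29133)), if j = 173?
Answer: -3711788/7661979 ≈ -0.48444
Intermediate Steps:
T = -4180 (T = 55*(-76) = -4180)
p(B, x) = 173 + B + x (p(B, x) = (B + x) + 173 = 173 + B + x)
-(p(-173, T)/23670 - 19258/(-29133)) = -((173 - 173 - 4180)/23670 - 19258/(-29133)) = -(-4180*1/23670 - 19258*(-1/29133)) = -(-418/2367 + 19258/29133) = -1*3711788/7661979 = -3711788/7661979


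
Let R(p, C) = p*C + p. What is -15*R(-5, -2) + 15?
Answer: -60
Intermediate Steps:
R(p, C) = p + C*p (R(p, C) = C*p + p = p + C*p)
-15*R(-5, -2) + 15 = -(-75)*(1 - 2) + 15 = -(-75)*(-1) + 15 = -15*5 + 15 = -75 + 15 = -60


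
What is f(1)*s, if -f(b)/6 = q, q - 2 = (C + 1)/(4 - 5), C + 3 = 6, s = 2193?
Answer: 26316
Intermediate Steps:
C = 3 (C = -3 + 6 = 3)
q = -2 (q = 2 + (3 + 1)/(4 - 5) = 2 + 4/(-1) = 2 + 4*(-1) = 2 - 4 = -2)
f(b) = 12 (f(b) = -6*(-2) = 12)
f(1)*s = 12*2193 = 26316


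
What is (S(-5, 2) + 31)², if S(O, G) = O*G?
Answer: 441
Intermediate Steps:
S(O, G) = G*O
(S(-5, 2) + 31)² = (2*(-5) + 31)² = (-10 + 31)² = 21² = 441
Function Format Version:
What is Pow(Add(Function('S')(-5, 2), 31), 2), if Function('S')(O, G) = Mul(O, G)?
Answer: 441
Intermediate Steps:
Function('S')(O, G) = Mul(G, O)
Pow(Add(Function('S')(-5, 2), 31), 2) = Pow(Add(Mul(2, -5), 31), 2) = Pow(Add(-10, 31), 2) = Pow(21, 2) = 441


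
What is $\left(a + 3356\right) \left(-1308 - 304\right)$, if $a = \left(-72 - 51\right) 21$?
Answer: $-1246076$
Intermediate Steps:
$a = -2583$ ($a = \left(-123\right) 21 = -2583$)
$\left(a + 3356\right) \left(-1308 - 304\right) = \left(-2583 + 3356\right) \left(-1308 - 304\right) = 773 \left(-1612\right) = -1246076$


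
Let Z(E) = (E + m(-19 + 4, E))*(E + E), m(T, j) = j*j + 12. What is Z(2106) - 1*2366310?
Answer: 18687768738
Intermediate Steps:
m(T, j) = 12 + j**2 (m(T, j) = j**2 + 12 = 12 + j**2)
Z(E) = 2*E*(12 + E + E**2) (Z(E) = (E + (12 + E**2))*(E + E) = (12 + E + E**2)*(2*E) = 2*E*(12 + E + E**2))
Z(2106) - 1*2366310 = 2*2106*(12 + 2106 + 2106**2) - 1*2366310 = 2*2106*(12 + 2106 + 4435236) - 2366310 = 2*2106*4437354 - 2366310 = 18690135048 - 2366310 = 18687768738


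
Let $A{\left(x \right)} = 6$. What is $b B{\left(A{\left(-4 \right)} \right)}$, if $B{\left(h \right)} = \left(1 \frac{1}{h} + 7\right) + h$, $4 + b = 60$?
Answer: $\frac{2212}{3} \approx 737.33$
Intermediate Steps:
$b = 56$ ($b = -4 + 60 = 56$)
$B{\left(h \right)} = 7 + h + \frac{1}{h}$ ($B{\left(h \right)} = \left(\frac{1}{h} + 7\right) + h = \left(7 + \frac{1}{h}\right) + h = 7 + h + \frac{1}{h}$)
$b B{\left(A{\left(-4 \right)} \right)} = 56 \left(7 + 6 + \frac{1}{6}\right) = 56 \cdot \frac{79}{6} = \frac{2212}{3}$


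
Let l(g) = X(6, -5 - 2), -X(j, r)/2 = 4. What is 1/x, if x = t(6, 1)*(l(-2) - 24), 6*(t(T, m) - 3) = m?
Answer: -3/304 ≈ -0.0098684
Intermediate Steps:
X(j, r) = -8 (X(j, r) = -2*4 = -8)
t(T, m) = 3 + m/6
l(g) = -8
x = -304/3 (x = (3 + (⅙)*1)*(-8 - 24) = (3 + ⅙)*(-32) = (19/6)*(-32) = -304/3 ≈ -101.33)
1/x = 1/(-304/3) = -3/304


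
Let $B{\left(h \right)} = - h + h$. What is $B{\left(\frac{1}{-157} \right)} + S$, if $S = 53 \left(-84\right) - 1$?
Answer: $-4453$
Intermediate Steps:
$S = -4453$ ($S = -4452 - 1 = -4453$)
$B{\left(h \right)} = 0$
$B{\left(\frac{1}{-157} \right)} + S = 0 - 4453 = -4453$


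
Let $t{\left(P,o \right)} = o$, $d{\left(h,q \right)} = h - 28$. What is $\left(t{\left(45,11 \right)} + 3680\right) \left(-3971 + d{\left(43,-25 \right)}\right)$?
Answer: $-14601596$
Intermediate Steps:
$d{\left(h,q \right)} = -28 + h$ ($d{\left(h,q \right)} = h - 28 = -28 + h$)
$\left(t{\left(45,11 \right)} + 3680\right) \left(-3971 + d{\left(43,-25 \right)}\right) = \left(11 + 3680\right) \left(-3971 + \left(-28 + 43\right)\right) = 3691 \left(-3971 + 15\right) = 3691 \left(-3956\right) = -14601596$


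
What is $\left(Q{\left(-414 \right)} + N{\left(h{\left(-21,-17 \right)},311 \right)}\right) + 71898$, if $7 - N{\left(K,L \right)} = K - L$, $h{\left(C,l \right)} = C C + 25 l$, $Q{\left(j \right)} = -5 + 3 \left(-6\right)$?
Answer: $72177$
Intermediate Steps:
$Q{\left(j \right)} = -23$ ($Q{\left(j \right)} = -5 - 18 = -23$)
$h{\left(C,l \right)} = C^{2} + 25 l$
$N{\left(K,L \right)} = 7 + L - K$ ($N{\left(K,L \right)} = 7 - \left(K - L\right) = 7 + L - K$)
$\left(Q{\left(-414 \right)} + N{\left(h{\left(-21,-17 \right)},311 \right)}\right) + 71898 = \left(-23 + \left(7 + 311 - \left(\left(-21\right)^{2} + 25 \left(-17\right)\right)\right)\right) + 71898 = \left(-23 + \left(7 + 311 - \left(441 - 425\right)\right)\right) + 71898 = \left(-23 + \left(7 + 311 - 16\right)\right) + 71898 = \left(-23 + 302\right) + 71898 = 279 + 71898 = 72177$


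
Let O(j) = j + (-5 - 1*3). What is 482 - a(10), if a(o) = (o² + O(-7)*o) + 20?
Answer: 512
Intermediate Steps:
O(j) = -8 + j (O(j) = j + (-5 - 3) = j - 8 = -8 + j)
a(o) = 20 + o² - 15*o (a(o) = (o² + (-8 - 7)*o) + 20 = (o² - 15*o) + 20 = 20 + o² - 15*o)
482 - a(10) = 482 - (20 + 10² - 15*10) = 482 - (20 + 100 - 150) = 482 - 1*(-30) = 482 + 30 = 512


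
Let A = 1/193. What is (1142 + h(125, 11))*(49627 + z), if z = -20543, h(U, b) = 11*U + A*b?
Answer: 14128774528/193 ≈ 7.3206e+7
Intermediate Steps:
A = 1/193 ≈ 0.0051813
h(U, b) = 11*U + b/193
(1142 + h(125, 11))*(49627 + z) = (1142 + (11*125 + (1/193)*11))*(49627 - 20543) = (1142 + (1375 + 11/193))*29084 = (1142 + 265386/193)*29084 = (485792/193)*29084 = 14128774528/193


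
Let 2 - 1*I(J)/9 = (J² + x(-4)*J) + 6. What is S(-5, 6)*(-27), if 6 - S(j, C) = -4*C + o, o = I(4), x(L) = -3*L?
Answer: -17334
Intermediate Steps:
I(J) = -36 - 108*J - 9*J² (I(J) = 18 - 9*((J² + (-3*(-4))*J) + 6) = 18 - 9*((J² + 12*J) + 6) = 18 - 9*(6 + J² + 12*J) = 18 + (-54 - 108*J - 9*J²) = -36 - 108*J - 9*J²)
o = -612 (o = -36 - 108*4 - 9*4² = -36 - 432 - 9*16 = -36 - 432 - 144 = -612)
S(j, C) = 618 + 4*C (S(j, C) = 6 - (-4*C - 612) = 6 - (-612 - 4*C) = 6 + (612 + 4*C) = 618 + 4*C)
S(-5, 6)*(-27) = (618 + 4*6)*(-27) = (618 + 24)*(-27) = 642*(-27) = -17334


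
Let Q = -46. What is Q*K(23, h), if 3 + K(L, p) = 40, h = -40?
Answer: -1702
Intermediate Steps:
K(L, p) = 37 (K(L, p) = -3 + 40 = 37)
Q*K(23, h) = -46*37 = -1702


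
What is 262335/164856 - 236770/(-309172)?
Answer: 10011632645/4247404936 ≈ 2.3571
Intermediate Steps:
262335/164856 - 236770/(-309172) = 262335*(1/164856) - 236770*(-1/309172) = 87445/54952 + 118385/154586 = 10011632645/4247404936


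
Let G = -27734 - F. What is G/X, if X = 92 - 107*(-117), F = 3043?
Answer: -30777/12611 ≈ -2.4405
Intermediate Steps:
G = -30777 (G = -27734 - 1*3043 = -27734 - 3043 = -30777)
X = 12611 (X = 92 + 12519 = 12611)
G/X = -30777/12611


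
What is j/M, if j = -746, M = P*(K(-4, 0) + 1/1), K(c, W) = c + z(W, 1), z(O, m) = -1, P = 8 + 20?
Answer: 373/56 ≈ 6.6607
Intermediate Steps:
P = 28
K(c, W) = -1 + c (K(c, W) = c - 1 = -1 + c)
M = -112 (M = 28*((-1 - 4) + 1/1) = 28*(-5 + 1) = 28*(-4) = -112)
j/M = -746/(-112) = -746*(-1/112) = 373/56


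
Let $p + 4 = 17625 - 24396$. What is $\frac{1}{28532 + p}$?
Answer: $\frac{1}{21757} \approx 4.5962 \cdot 10^{-5}$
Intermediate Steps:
$p = -6775$ ($p = -4 + \left(17625 - 24396\right) = -4 - 6771 = -6775$)
$\frac{1}{28532 + p} = \frac{1}{28532 - 6775} = \frac{1}{21757}$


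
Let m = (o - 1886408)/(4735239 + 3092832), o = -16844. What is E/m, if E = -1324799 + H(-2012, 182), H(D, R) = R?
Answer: 10369195923807/1903252 ≈ 5.4481e+6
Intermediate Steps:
E = -1324617 (E = -1324799 + 182 = -1324617)
m = -1903252/7828071 (m = (-16844 - 1886408)/(4735239 + 3092832) = -1903252/7828071 ≈ -0.24313)
E/m = -1324617/(-1903252/7828071) = -1324617*(-7828071/1903252) = 10369195923807/1903252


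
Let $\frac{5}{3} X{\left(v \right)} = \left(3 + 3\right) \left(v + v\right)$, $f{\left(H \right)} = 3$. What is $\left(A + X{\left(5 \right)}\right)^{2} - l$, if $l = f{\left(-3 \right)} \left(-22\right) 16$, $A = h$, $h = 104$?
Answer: $20656$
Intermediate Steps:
$X{\left(v \right)} = \frac{36 v}{5}$ ($X{\left(v \right)} = \frac{3 \left(3 + 3\right) \left(v + v\right)}{5} = \frac{3 \cdot 6 \cdot 2 v}{5} = \frac{3 \cdot 12 v}{5} = \frac{36 v}{5}$)
$A = 104$
$l = -1056$ ($l = 3 \left(-22\right) 16 = \left(-66\right) 16 = -1056$)
$\left(A + X{\left(5 \right)}\right)^{2} - l = \left(104 + \frac{36}{5} \cdot 5\right)^{2} - -1056 = \left(104 + 36\right)^{2} + 1056 = 140^{2} + 1056 = 19600 + 1056 = 20656$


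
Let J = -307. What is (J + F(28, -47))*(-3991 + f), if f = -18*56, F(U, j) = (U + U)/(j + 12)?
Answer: 7713457/5 ≈ 1.5427e+6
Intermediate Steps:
F(U, j) = 2*U/(12 + j) (F(U, j) = (2*U)/(12 + j) = 2*U/(12 + j))
f = -1008
(J + F(28, -47))*(-3991 + f) = (-307 + 2*28/(12 - 47))*(-3991 - 1008) = (-307 + 2*28/(-35))*(-4999) = (-307 + 2*28*(-1/35))*(-4999) = (-307 - 8/5)*(-4999) = -1543/5*(-4999) = 7713457/5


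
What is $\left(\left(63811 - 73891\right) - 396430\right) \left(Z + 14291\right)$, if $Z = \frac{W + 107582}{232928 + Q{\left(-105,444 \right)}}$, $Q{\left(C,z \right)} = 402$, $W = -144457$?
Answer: $- \frac{135550034082905}{23333} \approx -5.8094 \cdot 10^{9}$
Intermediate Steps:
$Z = - \frac{7375}{46666}$ ($Z = \frac{-144457 + 107582}{232928 + 402} = - \frac{36875}{233330} = \left(-36875\right) \frac{1}{233330} = - \frac{7375}{46666} \approx -0.15804$)
$\left(\left(63811 - 73891\right) - 396430\right) \left(Z + 14291\right) = \left(\left(63811 - 73891\right) - 396430\right) \left(- \frac{7375}{46666} + 14291\right) = \left(\left(63811 - 73891\right) - 396430\right) \frac{666896431}{46666} = \left(-10080 - 396430\right) \frac{666896431}{46666} = \left(-406510\right) \frac{666896431}{46666} = - \frac{135550034082905}{23333}$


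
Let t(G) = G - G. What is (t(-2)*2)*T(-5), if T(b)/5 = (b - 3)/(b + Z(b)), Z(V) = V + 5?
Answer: 0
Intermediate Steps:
Z(V) = 5 + V
T(b) = 5*(-3 + b)/(5 + 2*b) (T(b) = 5*((b - 3)/(b + (5 + b))) = 5*((-3 + b)/(5 + 2*b)) = 5*(-3 + b)/(5 + 2*b))
t(G) = 0
(t(-2)*2)*T(-5) = (0*2)*(5*(-3 - 5)/(5 + 2*(-5))) = 0*(5*(-8)/(5 - 10)) = 0*(5*(-8)/(-5)) = 0*(5*(-1/5)*(-8)) = 0*8 = 0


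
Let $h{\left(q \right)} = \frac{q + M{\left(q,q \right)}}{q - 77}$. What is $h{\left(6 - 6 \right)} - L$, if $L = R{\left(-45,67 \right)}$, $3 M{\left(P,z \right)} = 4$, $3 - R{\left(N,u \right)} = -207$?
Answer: $- \frac{48514}{231} \approx -210.02$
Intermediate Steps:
$R{\left(N,u \right)} = 210$ ($R{\left(N,u \right)} = 3 - -207 = 3 + 207 = 210$)
$M{\left(P,z \right)} = \frac{4}{3}$ ($M{\left(P,z \right)} = \frac{1}{3} \cdot 4 = \frac{4}{3}$)
$L = 210$
$h{\left(q \right)} = \frac{\frac{4}{3} + q}{-77 + q}$ ($h{\left(q \right)} = \frac{q + \frac{4}{3}}{q - 77} = \frac{\frac{4}{3} + q}{-77 + q}$)
$h{\left(6 - 6 \right)} - L = \frac{\frac{4}{3} + \left(6 - 6\right)}{-77 + \left(6 - 6\right)} - 210 = \frac{\frac{4}{3} + 0}{-77 + 0} - 210 = \frac{1}{-77} \cdot \frac{4}{3} - 210 = \left(- \frac{1}{77}\right) \frac{4}{3} - 210 = - \frac{4}{231} - 210 = - \frac{48514}{231}$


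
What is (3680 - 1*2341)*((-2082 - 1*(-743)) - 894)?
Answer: -2989987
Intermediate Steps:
(3680 - 1*2341)*((-2082 - 1*(-743)) - 894) = (3680 - 2341)*((-2082 + 743) - 894) = 1339*(-1339 - 894) = 1339*(-2233) = -2989987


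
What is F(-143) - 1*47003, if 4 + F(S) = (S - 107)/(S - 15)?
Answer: -3713428/79 ≈ -47005.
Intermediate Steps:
F(S) = -4 + (-107 + S)/(-15 + S) (F(S) = -4 + (S - 107)/(S - 15) = -4 + (-107 + S)/(-15 + S))
F(-143) - 1*47003 = (-47 - 3*(-143))/(-15 - 143) - 1*47003 = (-47 + 429)/(-158) - 47003 = -1/158*382 - 47003 = -191/79 - 47003 = -3713428/79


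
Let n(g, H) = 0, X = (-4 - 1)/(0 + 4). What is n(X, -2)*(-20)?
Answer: 0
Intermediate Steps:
X = -5/4 ≈ -1.2500
n(X, -2)*(-20) = 0*(-20) = 0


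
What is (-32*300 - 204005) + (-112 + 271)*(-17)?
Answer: -216308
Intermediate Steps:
(-32*300 - 204005) + (-112 + 271)*(-17) = (-9600 - 204005) + 159*(-17) = -213605 - 2703 = -216308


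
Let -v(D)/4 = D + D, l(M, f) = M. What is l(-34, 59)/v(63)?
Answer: 17/252 ≈ 0.067460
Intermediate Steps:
v(D) = -8*D (v(D) = -4*(D + D) = -8*D)
l(-34, 59)/v(63) = -34/((-8*63)) = -34/(-504) = -34*(-1/504) = 17/252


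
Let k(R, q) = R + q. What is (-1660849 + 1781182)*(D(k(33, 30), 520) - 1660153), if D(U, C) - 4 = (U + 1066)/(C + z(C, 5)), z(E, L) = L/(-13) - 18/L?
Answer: -6700500540626592/33541 ≈ -1.9977e+11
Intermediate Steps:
z(E, L) = -18/L - L/13 (z(E, L) = L*(-1/13) - 18/L = -L/13 - 18/L = -18/L - L/13)
D(U, C) = 4 + (1066 + U)/(-259/65 + C) (D(U, C) = 4 + (U + 1066)/(C + (-18/5 - 1/13*5)) = 4 + (1066 + U)/(C + (-18*⅕ - 5/13)) = 4 + (1066 + U)/(C + (-18/5 - 5/13)) = 4 + (1066 + U)/(C - 259/65) = 4 + (1066 + U)/(-259/65 + C))
(-1660849 + 1781182)*(D(k(33, 30), 520) - 1660153) = (-1660849 + 1781182)*((68254 + 65*(33 + 30) + 260*520)/(-259 + 65*520) - 1660153) = 120333*((68254 + 65*63 + 135200)/(-259 + 33800) - 1660153) = 120333*((68254 + 4095 + 135200)/33541 - 1660153) = 120333*((1/33541)*207549 - 1660153) = 120333*(207549/33541 - 1660153) = 120333*(-55682984224/33541) = -6700500540626592/33541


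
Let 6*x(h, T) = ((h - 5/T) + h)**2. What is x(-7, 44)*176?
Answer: 128547/22 ≈ 5843.0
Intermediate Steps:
x(h, T) = (-5/T + 2*h)**2/6 (x(h, T) = ((h - 5/T) + h)**2/6 = (-5/T + 2*h)**2/6)
x(-7, 44)*176 = ((1/6)*(-5 + 2*44*(-7))**2/44**2)*176 = ((1/6)*(1/1936)*(-5 - 616)**2)*176 = ((1/6)*(1/1936)*(-621)**2)*176 = ((1/6)*(1/1936)*385641)*176 = (128547/3872)*176 = 128547/22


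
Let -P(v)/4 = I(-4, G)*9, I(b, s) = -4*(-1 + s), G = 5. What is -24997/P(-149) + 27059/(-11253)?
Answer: -98959075/2160576 ≈ -45.802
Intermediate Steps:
I(b, s) = 4 - 4*s
P(v) = 576 (P(v) = -4*(4 - 4*5)*9 = -4*(4 - 20)*9 = -(-64)*9 = -4*(-144) = 576)
-24997/P(-149) + 27059/(-11253) = -24997/576 + 27059/(-11253) = -24997*1/576 + 27059*(-1/11253) = -24997/576 - 27059/11253 = -98959075/2160576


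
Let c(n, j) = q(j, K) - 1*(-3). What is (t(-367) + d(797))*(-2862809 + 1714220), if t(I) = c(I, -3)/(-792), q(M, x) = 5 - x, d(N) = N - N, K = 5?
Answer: 382863/88 ≈ 4350.7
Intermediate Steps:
d(N) = 0
c(n, j) = 3 (c(n, j) = (5 - 1*5) - 1*(-3) = (5 - 5) + 3 = 0 + 3 = 3)
t(I) = -1/264 (t(I) = 3/(-792) = 3*(-1/792) = -1/264)
(t(-367) + d(797))*(-2862809 + 1714220) = (-1/264 + 0)*(-2862809 + 1714220) = -1/264*(-1148589) = 382863/88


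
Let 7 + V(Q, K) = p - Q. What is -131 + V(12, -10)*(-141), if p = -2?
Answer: 2830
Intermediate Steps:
V(Q, K) = -9 - Q (V(Q, K) = -7 + (-2 - Q) = -9 - Q)
-131 + V(12, -10)*(-141) = -131 + (-9 - 1*12)*(-141) = -131 + (-9 - 12)*(-141) = -131 - 21*(-141) = -131 + 2961 = 2830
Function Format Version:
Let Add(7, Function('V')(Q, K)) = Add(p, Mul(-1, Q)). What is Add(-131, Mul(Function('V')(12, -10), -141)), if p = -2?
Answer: 2830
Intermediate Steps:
Function('V')(Q, K) = Add(-9, Mul(-1, Q)) (Function('V')(Q, K) = Add(-7, Add(-2, Mul(-1, Q))) = Add(-9, Mul(-1, Q)))
Add(-131, Mul(Function('V')(12, -10), -141)) = Add(-131, Mul(Add(-9, Mul(-1, 12)), -141)) = Add(-131, Mul(Add(-9, -12), -141)) = Add(-131, Mul(-21, -141)) = Add(-131, 2961) = 2830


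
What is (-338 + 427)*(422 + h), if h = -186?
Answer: 21004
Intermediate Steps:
(-338 + 427)*(422 + h) = (-338 + 427)*(422 - 186) = 89*236 = 21004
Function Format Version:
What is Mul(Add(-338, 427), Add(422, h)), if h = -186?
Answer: 21004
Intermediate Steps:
Mul(Add(-338, 427), Add(422, h)) = Mul(Add(-338, 427), Add(422, -186)) = Mul(89, 236) = 21004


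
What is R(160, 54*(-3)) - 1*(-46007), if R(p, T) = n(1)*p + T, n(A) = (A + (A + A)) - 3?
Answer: 45845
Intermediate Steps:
n(A) = -3 + 3*A (n(A) = (A + 2*A) - 3 = 3*A - 3 = -3 + 3*A)
R(p, T) = T (R(p, T) = (-3 + 3*1)*p + T = (-3 + 3)*p + T = 0*p + T = 0 + T = T)
R(160, 54*(-3)) - 1*(-46007) = 54*(-3) - 1*(-46007) = -162 + 46007 = 45845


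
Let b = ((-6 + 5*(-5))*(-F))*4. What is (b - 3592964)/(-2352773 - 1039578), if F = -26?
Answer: 3596188/3392351 ≈ 1.0601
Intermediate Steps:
b = -3224 (b = ((-6 + 5*(-5))*(-1*(-26)))*4 = ((-6 - 25)*26)*4 = -31*26*4 = -806*4 = -3224)
(b - 3592964)/(-2352773 - 1039578) = (-3224 - 3592964)/(-2352773 - 1039578) = -3596188/(-3392351) = -3596188*(-1/3392351) = 3596188/3392351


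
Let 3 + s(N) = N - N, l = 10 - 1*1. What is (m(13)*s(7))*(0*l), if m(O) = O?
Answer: 0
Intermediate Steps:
l = 9 (l = 10 - 1 = 9)
s(N) = -3 (s(N) = -3 + (N - N) = -3 + 0 = -3)
(m(13)*s(7))*(0*l) = (13*(-3))*(0*9) = -39*0 = 0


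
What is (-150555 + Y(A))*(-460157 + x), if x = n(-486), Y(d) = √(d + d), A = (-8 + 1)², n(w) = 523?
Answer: 69200196870 - 3217438*√2 ≈ 6.9196e+10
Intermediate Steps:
A = 49 (A = (-7)² = 49)
Y(d) = √2*√d (Y(d) = √(2*d) = √2*√d)
x = 523
(-150555 + Y(A))*(-460157 + x) = (-150555 + √2*√49)*(-460157 + 523) = (-150555 + √2*7)*(-459634) = (-150555 + 7*√2)*(-459634) = 69200196870 - 3217438*√2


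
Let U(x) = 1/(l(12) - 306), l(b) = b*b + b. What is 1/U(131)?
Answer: -150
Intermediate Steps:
l(b) = b + b**2 (l(b) = b**2 + b = b + b**2)
U(x) = -1/150 (U(x) = 1/(12*(1 + 12) - 306) = 1/(12*13 - 306) = 1/(156 - 306) = 1/(-150) = -1/150)
1/U(131) = 1/(-1/150) = -150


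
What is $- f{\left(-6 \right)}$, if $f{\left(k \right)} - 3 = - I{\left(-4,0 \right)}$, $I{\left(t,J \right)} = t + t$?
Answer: $-11$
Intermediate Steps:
$I{\left(t,J \right)} = 2 t$
$f{\left(k \right)} = 11$ ($f{\left(k \right)} = 3 - 2 \left(-4\right) = 3 - -8 = 3 + 8 = 11$)
$- f{\left(-6 \right)} = \left(-1\right) 11 = -11$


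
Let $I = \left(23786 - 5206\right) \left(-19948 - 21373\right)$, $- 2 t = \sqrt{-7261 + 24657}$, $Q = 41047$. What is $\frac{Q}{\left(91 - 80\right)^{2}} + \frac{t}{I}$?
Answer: $\frac{41047}{121} + \frac{\sqrt{4349}}{767744180} \approx 339.23$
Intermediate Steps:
$t = - \sqrt{4349}$ ($t = - \frac{\sqrt{-7261 + 24657}}{2} = - \frac{\sqrt{17396}}{2} = - \frac{2 \sqrt{4349}}{2} = - \sqrt{4349} \approx -65.947$)
$I = -767744180$ ($I = 18580 \left(-41321\right) = -767744180$)
$\frac{Q}{\left(91 - 80\right)^{2}} + \frac{t}{I} = \frac{41047}{\left(91 - 80\right)^{2}} + \frac{\left(-1\right) \sqrt{4349}}{-767744180} = \frac{41047}{11^{2}} + - \sqrt{4349} \left(- \frac{1}{767744180}\right) = \frac{41047}{121} + \frac{\sqrt{4349}}{767744180}$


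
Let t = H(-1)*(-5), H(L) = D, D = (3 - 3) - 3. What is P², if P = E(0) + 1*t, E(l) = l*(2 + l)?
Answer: 225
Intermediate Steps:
D = -3 (D = 0 - 3 = -3)
H(L) = -3
t = 15 (t = -3*(-5) = 15)
P = 15 (P = 0*(2 + 0) + 1*15 = 0*2 + 15 = 0 + 15 = 15)
P² = 15² = 225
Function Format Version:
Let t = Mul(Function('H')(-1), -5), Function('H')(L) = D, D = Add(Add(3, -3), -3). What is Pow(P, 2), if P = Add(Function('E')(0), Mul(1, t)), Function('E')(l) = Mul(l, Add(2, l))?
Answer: 225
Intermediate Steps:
D = -3 (D = Add(0, -3) = -3)
Function('H')(L) = -3
t = 15 (t = Mul(-3, -5) = 15)
P = 15 (P = Add(Mul(0, Add(2, 0)), Mul(1, 15)) = Add(Mul(0, 2), 15) = Add(0, 15) = 15)
Pow(P, 2) = Pow(15, 2) = 225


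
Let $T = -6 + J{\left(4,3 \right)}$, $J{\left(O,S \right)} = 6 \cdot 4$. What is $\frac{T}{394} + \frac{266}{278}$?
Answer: $\frac{27452}{27383} \approx 1.0025$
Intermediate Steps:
$J{\left(O,S \right)} = 24$
$T = 18$ ($T = -6 + 24 = 18$)
$\frac{T}{394} + \frac{266}{278} = \frac{18}{394} + \frac{266}{278} = 18 \cdot \frac{1}{394} + 266 \cdot \frac{1}{278} = \frac{9}{197} + \frac{133}{139} = \frac{27452}{27383}$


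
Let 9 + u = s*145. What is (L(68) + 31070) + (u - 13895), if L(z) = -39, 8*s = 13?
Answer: 138901/8 ≈ 17363.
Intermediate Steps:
s = 13/8 (s = (⅛)*13 = 13/8 ≈ 1.6250)
u = 1813/8 (u = -9 + (13/8)*145 = -9 + 1885/8 = 1813/8 ≈ 226.63)
(L(68) + 31070) + (u - 13895) = (-39 + 31070) + (1813/8 - 13895) = 31031 - 109347/8 = 138901/8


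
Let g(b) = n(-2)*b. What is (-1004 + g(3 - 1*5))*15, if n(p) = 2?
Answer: -15120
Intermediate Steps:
g(b) = 2*b
(-1004 + g(3 - 1*5))*15 = (-1004 + 2*(3 - 1*5))*15 = (-1004 + 2*(3 - 5))*15 = (-1004 + 2*(-2))*15 = (-1004 - 4)*15 = -1008*15 = -15120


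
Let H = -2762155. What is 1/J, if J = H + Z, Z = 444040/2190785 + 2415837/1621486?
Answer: -710465441302/1962414468502704713 ≈ -3.6204e-7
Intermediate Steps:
Z = 1202516821097/710465441302 (Z = 444040*(1/2190785) + 2415837*(1/1621486) = 88808/438157 + 2415837/1621486 = 1202516821097/710465441302 ≈ 1.6926)
J = -1962414468502704713/710465441302 (J = -2762155 + 1202516821097/710465441302 = -1962414468502704713/710465441302 ≈ -2.7622e+6)
1/J = 1/(-1962414468502704713/710465441302) = -710465441302/1962414468502704713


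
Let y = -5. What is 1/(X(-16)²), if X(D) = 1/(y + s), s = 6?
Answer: 1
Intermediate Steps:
X(D) = 1 (X(D) = 1/(-5 + 6) = 1/1 = 1)
1/(X(-16)²) = 1/(1²) = 1/1 = 1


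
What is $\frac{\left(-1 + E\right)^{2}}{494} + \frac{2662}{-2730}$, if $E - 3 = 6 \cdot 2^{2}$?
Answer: $\frac{10201}{25935} \approx 0.39333$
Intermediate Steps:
$E = 27$ ($E = 3 + 6 \cdot 2^{2} = 3 + 6 \cdot 4 = 3 + 24 = 27$)
$\frac{\left(-1 + E\right)^{2}}{494} + \frac{2662}{-2730} = \frac{\left(-1 + 27\right)^{2}}{494} + \frac{2662}{-2730} = 26^{2} \cdot \frac{1}{494} + 2662 \left(- \frac{1}{2730}\right) = 676 \cdot \frac{1}{494} - \frac{1331}{1365} = \frac{26}{19} - \frac{1331}{1365} = \frac{10201}{25935}$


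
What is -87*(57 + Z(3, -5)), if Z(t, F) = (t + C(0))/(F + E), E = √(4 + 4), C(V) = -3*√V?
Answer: -82998/17 + 522*√2/17 ≈ -4838.8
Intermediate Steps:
E = 2*√2 (E = √8 = 2*√2 ≈ 2.8284)
Z(t, F) = t/(F + 2*√2) (Z(t, F) = (t - 3*√0)/(F + 2*√2) = (t - 3*0)/(F + 2*√2) = (t + 0)/(F + 2*√2) = t/(F + 2*√2))
-87*(57 + Z(3, -5)) = -87*(57 + 3/(-5 + 2*√2)) = -4959 - 261/(-5 + 2*√2)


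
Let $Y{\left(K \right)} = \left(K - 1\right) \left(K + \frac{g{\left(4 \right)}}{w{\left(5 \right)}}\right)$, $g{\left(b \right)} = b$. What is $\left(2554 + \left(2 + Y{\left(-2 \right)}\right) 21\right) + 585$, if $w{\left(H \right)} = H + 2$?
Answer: $3271$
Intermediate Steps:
$w{\left(H \right)} = 2 + H$
$Y{\left(K \right)} = \left(-1 + K\right) \left(\frac{4}{7} + K\right)$ ($Y{\left(K \right)} = \left(K - 1\right) \left(K + \frac{4}{2 + 5}\right) = \left(-1 + K\right) \left(K + \frac{4}{7}\right) = \left(-1 + K\right) \left(\frac{4}{7} + K\right)$)
$\left(2554 + \left(2 + Y{\left(-2 \right)}\right) 21\right) + 585 = \left(2554 + \left(2 - \left(- \frac{2}{7} - 4\right)\right) 21\right) + 585 = \left(2554 + \left(2 + \left(- \frac{4}{7} + 4 + \frac{6}{7}\right)\right) 21\right) + 585 = \left(2554 + \left(2 + \frac{30}{7}\right) 21\right) + 585 = \left(2554 + \frac{44}{7} \cdot 21\right) + 585 = \left(2554 + 132\right) + 585 = 2686 + 585 = 3271$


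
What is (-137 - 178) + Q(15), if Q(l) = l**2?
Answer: -90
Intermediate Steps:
(-137 - 178) + Q(15) = (-137 - 178) + 15**2 = -315 + 225 = -90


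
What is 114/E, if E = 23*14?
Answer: 57/161 ≈ 0.35404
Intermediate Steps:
E = 322
114/E = 114/322 = 114*(1/322) = 57/161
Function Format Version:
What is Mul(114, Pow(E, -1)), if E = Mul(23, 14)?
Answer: Rational(57, 161) ≈ 0.35404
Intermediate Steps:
E = 322
Mul(114, Pow(E, -1)) = Mul(114, Pow(322, -1)) = Mul(114, Rational(1, 322)) = Rational(57, 161)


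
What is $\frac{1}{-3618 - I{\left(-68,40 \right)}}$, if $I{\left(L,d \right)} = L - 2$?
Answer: $- \frac{1}{3548} \approx -0.00028185$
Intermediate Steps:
$I{\left(L,d \right)} = -2 + L$ ($I{\left(L,d \right)} = L - 2 = -2 + L$)
$\frac{1}{-3618 - I{\left(-68,40 \right)}} = \frac{1}{-3618 - \left(-2 - 68\right)} = \frac{1}{-3618 - -70} = \frac{1}{-3618 + 70} = \frac{1}{-3548} = - \frac{1}{3548}$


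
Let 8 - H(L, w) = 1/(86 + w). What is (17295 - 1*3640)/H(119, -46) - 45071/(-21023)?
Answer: 11497140249/6706337 ≈ 1714.4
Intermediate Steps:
H(L, w) = 8 - 1/(86 + w)
(17295 - 1*3640)/H(119, -46) - 45071/(-21023) = (17295 - 1*3640)/(((687 + 8*(-46))/(86 - 46))) - 45071/(-21023) = (17295 - 3640)/(((687 - 368)/40)) - 45071*(-1/21023) = 13655/(((1/40)*319)) + 45071/21023 = 13655/(319/40) + 45071/21023 = 13655*(40/319) + 45071/21023 = 546200/319 + 45071/21023 = 11497140249/6706337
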